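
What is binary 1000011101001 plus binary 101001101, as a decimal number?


1000011101001 + 101001101 = 1001000110110 = 4662

4662


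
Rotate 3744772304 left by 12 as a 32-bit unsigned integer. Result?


Rotate 0b11011111001101001011000011010000 left by 12 (32-bit) = 0b1001011000011010000110111110011 = 1259146739

1259146739


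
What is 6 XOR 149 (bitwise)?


0b110 ^ 0b10010101 = 0b10010011 = 147

147


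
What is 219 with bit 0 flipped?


219 ^ (1 << 0) = 219 ^ 1 = 218

218


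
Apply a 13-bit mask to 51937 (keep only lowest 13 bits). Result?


51937 & 8191 = 2785

2785


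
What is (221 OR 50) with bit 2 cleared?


Step 1: 221 | 50 = 255
Step 2: 255 & ~(1 << 2) = 251

251


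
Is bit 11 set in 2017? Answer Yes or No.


0b11111100001, bit 11 = 0. No

No


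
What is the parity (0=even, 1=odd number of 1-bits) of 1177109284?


0b1000110001010010100001100100100 has 11 ones => parity 1

1


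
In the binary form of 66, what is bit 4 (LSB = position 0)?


0b1000010, position 4 = 0

0


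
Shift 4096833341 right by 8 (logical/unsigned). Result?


0b11110100001100001011011100111101 >> 8 = 0b111101000011000010110111 = 16003255

16003255


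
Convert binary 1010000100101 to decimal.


1010000100101 in decimal = 5157

5157


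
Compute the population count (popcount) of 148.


0b10010100 has 3 set bits

3


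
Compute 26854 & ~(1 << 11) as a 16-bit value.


26854 & ~(1 << 11) = 24806

24806


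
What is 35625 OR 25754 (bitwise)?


0b1000101100101001 | 0b110010010011010 = 0b1110111110111011 = 61371

61371


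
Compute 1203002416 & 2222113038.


0b1000111101101000101110000110000 & 0b10000100011100101100000100001110 = 0b100001100000100000000000000 = 70270976

70270976


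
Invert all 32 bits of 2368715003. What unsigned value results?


2368715003 ^ 4294967295 = 1926252292

1926252292


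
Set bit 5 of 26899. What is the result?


26899 | (1 << 5) = 26899 | 32 = 26931

26931


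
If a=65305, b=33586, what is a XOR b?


65305 ^ 33586 = 31787

31787


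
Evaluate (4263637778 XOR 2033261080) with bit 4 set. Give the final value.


Step 1: 4263637778 ^ 2033261080 = 2266032394
Step 2: 2266032394 | (1 << 4) = 2266032394 | 16 = 2266032410

2266032410


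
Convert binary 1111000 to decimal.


1111000 in decimal = 120

120


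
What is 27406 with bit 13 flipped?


27406 ^ (1 << 13) = 27406 ^ 8192 = 19214

19214


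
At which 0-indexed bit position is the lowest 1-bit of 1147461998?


0b1000100011001001110000101101110. Lowest set bit at position 1

1


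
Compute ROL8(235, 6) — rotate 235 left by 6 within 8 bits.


Rotate 0b11101011 left by 6 (8-bit) = 0b11111010 = 250

250


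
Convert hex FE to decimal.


FE hex = 254 decimal

254


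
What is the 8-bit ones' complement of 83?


83 ^ 255 = 172

172


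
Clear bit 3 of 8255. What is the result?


8255 & ~(1 << 3) = 8247

8247


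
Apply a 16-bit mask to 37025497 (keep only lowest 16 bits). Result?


37025497 & 65535 = 63193

63193


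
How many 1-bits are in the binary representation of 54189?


0b1101001110101101 has 10 set bits

10


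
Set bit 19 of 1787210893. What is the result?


1787210893 | (1 << 19) = 1787210893 | 524288 = 1787735181

1787735181


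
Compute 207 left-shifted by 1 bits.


0b11001111 << 1 = 0b110011110 = 414

414


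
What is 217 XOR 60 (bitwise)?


0b11011001 ^ 0b111100 = 0b11100101 = 229

229


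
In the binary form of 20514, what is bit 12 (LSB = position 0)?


0b101000000100010, position 12 = 1

1


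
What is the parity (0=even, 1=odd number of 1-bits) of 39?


0b100111 has 4 ones => parity 0

0


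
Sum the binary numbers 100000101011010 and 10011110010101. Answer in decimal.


100000101011010 + 10011110010101 = 110100011101111 = 26863

26863


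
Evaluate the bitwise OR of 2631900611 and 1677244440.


0b10011100110111111001110111000011 | 0b1100011111110001011100000011000 = 0b11111111111111111011110111011011 = 4294950363

4294950363


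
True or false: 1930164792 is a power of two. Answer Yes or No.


0b1110011000010111111101000111000. Multiple bits set => No

No


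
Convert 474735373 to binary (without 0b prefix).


474735373 = 11100010010111110001100001101 in binary

11100010010111110001100001101


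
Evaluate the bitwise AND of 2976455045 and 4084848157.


0b10110001011010010001100110000101 & 0b11110011011110011101011000011101 = 0b10110001011010010001000000000101 = 2976452613

2976452613


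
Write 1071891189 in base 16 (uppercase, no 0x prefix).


1071891189 = 3FE3C2F5 hex

3FE3C2F5


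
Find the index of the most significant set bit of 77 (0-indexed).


0b1001101. Highest set bit at position 6

6


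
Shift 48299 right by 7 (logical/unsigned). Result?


0b1011110010101011 >> 7 = 0b101111001 = 377

377


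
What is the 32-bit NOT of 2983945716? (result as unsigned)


~0b10110001110110110110010111110100 = 0b1001110001001001001101000001011 = 1311021579 (32-bit unsigned)

1311021579


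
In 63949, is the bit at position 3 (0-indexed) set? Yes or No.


0b1111100111001101, bit 3 = 1. Yes

Yes


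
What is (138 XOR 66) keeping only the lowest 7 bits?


Step 1: 138 ^ 66 = 200
Step 2: 200 & 127 = 72

72


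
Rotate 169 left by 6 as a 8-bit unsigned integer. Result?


Rotate 0b10101001 left by 6 (8-bit) = 0b1101010 = 106

106


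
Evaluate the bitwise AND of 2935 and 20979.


0b101101110111 & 0b101000111110011 = 0b101110011 = 371

371


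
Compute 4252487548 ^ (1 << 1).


4252487548 ^ (1 << 1) = 4252487548 ^ 2 = 4252487550

4252487550


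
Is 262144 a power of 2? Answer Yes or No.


0b1000000000000000000. Only one bit set => Yes

Yes


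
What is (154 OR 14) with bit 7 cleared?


Step 1: 154 | 14 = 158
Step 2: 158 & ~(1 << 7) = 30

30


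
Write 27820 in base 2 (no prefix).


27820 = 110110010101100 in binary

110110010101100


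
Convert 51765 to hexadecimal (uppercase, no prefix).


51765 = CA35 hex

CA35


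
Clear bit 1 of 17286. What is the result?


17286 & ~(1 << 1) = 17284

17284


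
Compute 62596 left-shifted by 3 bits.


0b1111010010000100 << 3 = 0b1111010010000100000 = 500768

500768


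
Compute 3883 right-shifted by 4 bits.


0b111100101011 >> 4 = 0b11110010 = 242

242


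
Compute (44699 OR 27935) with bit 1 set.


Step 1: 44699 | 27935 = 61343
Step 2: 61343 | (1 << 1) = 61343 | 2 = 61343

61343


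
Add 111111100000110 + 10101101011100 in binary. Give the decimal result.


111111100000110 + 10101101011100 = 1010101001100010 = 43618

43618


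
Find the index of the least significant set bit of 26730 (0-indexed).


0b110100001101010. Lowest set bit at position 1

1


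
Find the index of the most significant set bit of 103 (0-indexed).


0b1100111. Highest set bit at position 6

6


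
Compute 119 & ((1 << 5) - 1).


119 & 31 = 23

23


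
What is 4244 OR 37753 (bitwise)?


0b1000010010100 | 0b1001001101111001 = 0b1001001111111101 = 37885

37885


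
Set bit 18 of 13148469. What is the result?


13148469 | (1 << 18) = 13148469 | 262144 = 13410613

13410613


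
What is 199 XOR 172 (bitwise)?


0b11000111 ^ 0b10101100 = 0b1101011 = 107

107


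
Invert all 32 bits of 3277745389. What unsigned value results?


3277745389 ^ 4294967295 = 1017221906

1017221906


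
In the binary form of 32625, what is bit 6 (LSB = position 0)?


0b111111101110001, position 6 = 1

1


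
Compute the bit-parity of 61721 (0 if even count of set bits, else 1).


0b1111000100011001 has 8 ones => parity 0

0


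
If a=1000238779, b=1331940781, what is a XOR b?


1000238779 ^ 1331940781 = 1962779414

1962779414


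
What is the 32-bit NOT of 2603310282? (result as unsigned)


~0b10011011001010110101110011001010 = 0b1100100110101001010001100110101 = 1691657013 (32-bit unsigned)

1691657013


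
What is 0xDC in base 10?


DC hex = 220 decimal

220


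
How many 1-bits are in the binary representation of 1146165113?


0b1000100010100010001011101111001 has 14 set bits

14


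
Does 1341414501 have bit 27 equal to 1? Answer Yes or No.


0b1001111111101000101110001100101, bit 27 = 1. Yes

Yes


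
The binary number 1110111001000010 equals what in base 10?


1110111001000010 in decimal = 60994

60994


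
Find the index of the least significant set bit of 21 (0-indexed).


0b10101. Lowest set bit at position 0

0


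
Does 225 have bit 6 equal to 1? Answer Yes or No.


0b11100001, bit 6 = 1. Yes

Yes


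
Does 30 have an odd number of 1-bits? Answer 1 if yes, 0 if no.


0b11110 has 4 ones => parity 0

0


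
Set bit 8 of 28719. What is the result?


28719 | (1 << 8) = 28719 | 256 = 28975

28975


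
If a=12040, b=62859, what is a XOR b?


12040 ^ 62859 = 55939

55939


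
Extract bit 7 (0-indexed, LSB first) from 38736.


0b1001011101010000, position 7 = 0

0


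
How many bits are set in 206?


0b11001110 has 5 set bits

5


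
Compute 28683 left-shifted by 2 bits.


0b111000000001011 << 2 = 0b11100000000101100 = 114732

114732


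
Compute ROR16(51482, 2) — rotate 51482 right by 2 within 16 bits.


Rotate 0b1100100100011010 right by 2 (16-bit) = 0b1011001001000110 = 45638

45638


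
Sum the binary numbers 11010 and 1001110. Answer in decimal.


11010 + 1001110 = 1101000 = 104

104


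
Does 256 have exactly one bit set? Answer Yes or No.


0b100000000. Only one bit set => Yes

Yes


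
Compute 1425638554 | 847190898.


0b1010100111110011000010010011010 | 0b110010011111110001101101110010 = 0b1110110111111111001111111111010 = 1996464122

1996464122


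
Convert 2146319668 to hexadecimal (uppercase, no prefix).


2146319668 = 7FEE3D34 hex

7FEE3D34


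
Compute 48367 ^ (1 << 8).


48367 ^ (1 << 8) = 48367 ^ 256 = 48623

48623


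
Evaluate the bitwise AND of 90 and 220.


0b1011010 & 0b11011100 = 0b1011000 = 88

88


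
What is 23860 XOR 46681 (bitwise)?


0b101110100110100 ^ 0b1011011001011001 = 0b1110101101101101 = 60269

60269


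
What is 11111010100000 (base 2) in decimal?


11111010100000 in decimal = 16032

16032


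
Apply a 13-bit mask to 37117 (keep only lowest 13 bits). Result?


37117 & 8191 = 4349

4349


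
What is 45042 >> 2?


0b1010111111110010 >> 2 = 0b10101111111100 = 11260

11260


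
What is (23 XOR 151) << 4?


Step 1: 23 ^ 151 = 128
Step 2: 128 << 4 = 2048

2048


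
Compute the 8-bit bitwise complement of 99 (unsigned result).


~0b1100011 = 0b10011100 = 156 (8-bit unsigned)

156


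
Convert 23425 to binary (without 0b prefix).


23425 = 101101110000001 in binary

101101110000001


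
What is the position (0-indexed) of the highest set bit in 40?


0b101000. Highest set bit at position 5

5


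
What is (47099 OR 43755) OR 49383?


Step 1: 47099 | 43755 = 49147
Step 2: 49147 | 49383 = 65535

65535


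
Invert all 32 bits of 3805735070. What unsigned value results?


3805735070 ^ 4294967295 = 489232225

489232225


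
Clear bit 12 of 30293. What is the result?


30293 & ~(1 << 12) = 26197

26197


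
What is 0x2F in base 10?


2F hex = 47 decimal

47


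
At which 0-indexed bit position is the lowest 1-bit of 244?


0b11110100. Lowest set bit at position 2

2


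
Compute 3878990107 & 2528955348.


0b11100111001101001011000100011011 & 0b10010110101111001100101111010100 = 0b10000110001101001000000100010000 = 2251587856

2251587856


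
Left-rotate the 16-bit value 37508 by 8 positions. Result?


Rotate 0b1001001010000100 left by 8 (16-bit) = 0b1000010010010010 = 33938

33938


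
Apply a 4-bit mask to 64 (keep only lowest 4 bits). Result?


64 & 15 = 0

0


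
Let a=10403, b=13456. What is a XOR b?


10403 ^ 13456 = 7219

7219


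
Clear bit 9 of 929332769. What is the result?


929332769 & ~(1 << 9) = 929332257

929332257


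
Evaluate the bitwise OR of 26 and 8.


0b11010 | 0b1000 = 0b11010 = 26

26


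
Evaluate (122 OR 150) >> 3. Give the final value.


Step 1: 122 | 150 = 254
Step 2: 254 >> 3 = 31

31


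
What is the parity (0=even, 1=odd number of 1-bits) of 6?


0b110 has 2 ones => parity 0

0


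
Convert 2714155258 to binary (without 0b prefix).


2714155258 = 10100001110001101011100011111010 in binary

10100001110001101011100011111010


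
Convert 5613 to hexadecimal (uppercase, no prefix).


5613 = 15ED hex

15ED


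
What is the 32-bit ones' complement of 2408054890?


2408054890 ^ 4294967295 = 1886912405

1886912405


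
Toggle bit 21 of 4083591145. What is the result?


4083591145 ^ (1 << 21) = 4083591145 ^ 2097152 = 4081493993

4081493993


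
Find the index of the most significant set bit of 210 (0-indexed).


0b11010010. Highest set bit at position 7

7


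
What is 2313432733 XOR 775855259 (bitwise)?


0b10001001111001000010111010011101 ^ 0b101110001111101001110010011011 = 0b10100111110110101011001000000110 = 2816127494

2816127494


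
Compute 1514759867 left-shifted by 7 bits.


0b1011010010010010110011010111011 << 7 = 0b10110100100100101100110101110110000000 = 193889262976

193889262976


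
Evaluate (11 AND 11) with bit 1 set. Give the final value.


Step 1: 11 & 11 = 11
Step 2: 11 | (1 << 1) = 11 | 2 = 11

11


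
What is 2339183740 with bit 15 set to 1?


2339183740 | (1 << 15) = 2339183740 | 32768 = 2339216508

2339216508


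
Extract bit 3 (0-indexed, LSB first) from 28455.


0b110111100100111, position 3 = 0

0


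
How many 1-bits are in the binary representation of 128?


0b10000000 has 1 set bits

1


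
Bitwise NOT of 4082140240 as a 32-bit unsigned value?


~0b11110011010100001000010001010000 = 0b1100101011110111101110101111 = 212827055 (32-bit unsigned)

212827055


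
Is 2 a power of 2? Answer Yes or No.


0b10. Only one bit set => Yes

Yes


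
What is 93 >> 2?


0b1011101 >> 2 = 0b10111 = 23

23


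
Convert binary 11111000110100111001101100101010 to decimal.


11111000110100111001101100101010 in decimal = 4174617386

4174617386


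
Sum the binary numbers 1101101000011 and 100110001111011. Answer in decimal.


1101101000011 + 100110001111011 = 110011110111110 = 26558

26558


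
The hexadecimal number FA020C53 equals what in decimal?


FA020C53 hex = 4194438227 decimal

4194438227


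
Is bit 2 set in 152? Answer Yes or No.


0b10011000, bit 2 = 0. No

No


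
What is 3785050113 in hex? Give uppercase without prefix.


3785050113 = E19B4801 hex

E19B4801


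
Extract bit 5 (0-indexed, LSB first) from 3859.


0b111100010011, position 5 = 0

0


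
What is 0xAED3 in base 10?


AED3 hex = 44755 decimal

44755


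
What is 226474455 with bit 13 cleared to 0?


226474455 & ~(1 << 13) = 226466263

226466263


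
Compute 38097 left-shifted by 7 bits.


0b1001010011010001 << 7 = 0b10010100110100010000000 = 4876416

4876416


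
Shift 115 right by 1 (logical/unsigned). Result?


0b1110011 >> 1 = 0b111001 = 57

57


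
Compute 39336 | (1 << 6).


39336 | (1 << 6) = 39336 | 64 = 39400

39400


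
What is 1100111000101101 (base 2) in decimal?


1100111000101101 in decimal = 52781

52781


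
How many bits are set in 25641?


0b110010000101001 has 6 set bits

6


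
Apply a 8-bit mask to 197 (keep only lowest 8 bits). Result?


197 & 255 = 197

197


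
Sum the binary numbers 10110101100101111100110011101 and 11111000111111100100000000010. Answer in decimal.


10110101100101111100110011101 + 11111000111111100100000000010 = 110101110100101100000110011111 = 903004575

903004575


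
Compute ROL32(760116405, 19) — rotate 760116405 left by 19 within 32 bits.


Rotate 0b101101010011100111010010110101 left by 19 (32-bit) = 0b10100101101010010110101001110011 = 2779343475

2779343475


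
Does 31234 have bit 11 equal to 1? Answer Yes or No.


0b111101000000010, bit 11 = 1. Yes

Yes


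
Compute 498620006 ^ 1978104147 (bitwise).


0b11101101110000101011001100110 ^ 0b1110101111001110111100101010011 = 0b1101000010111110010111100110101 = 1751068469

1751068469


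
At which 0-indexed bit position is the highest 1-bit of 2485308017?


0b10010100001000101100101001110001. Highest set bit at position 31

31


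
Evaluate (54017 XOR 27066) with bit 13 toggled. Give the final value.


Step 1: 54017 ^ 27066 = 47803
Step 2: 47803 ^ (1 << 13) = 47803 ^ 8192 = 39611

39611


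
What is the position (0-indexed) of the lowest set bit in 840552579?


0b110010000110011101000010000011. Lowest set bit at position 0

0


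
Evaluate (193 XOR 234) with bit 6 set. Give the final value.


Step 1: 193 ^ 234 = 43
Step 2: 43 | (1 << 6) = 43 | 64 = 107

107


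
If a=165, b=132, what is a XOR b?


165 ^ 132 = 33

33


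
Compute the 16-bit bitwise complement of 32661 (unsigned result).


~0b111111110010101 = 0b1000000001101010 = 32874 (16-bit unsigned)

32874


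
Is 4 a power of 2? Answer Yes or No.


0b100. Only one bit set => Yes

Yes


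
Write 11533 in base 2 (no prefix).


11533 = 10110100001101 in binary

10110100001101


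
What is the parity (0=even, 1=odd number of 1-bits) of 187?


0b10111011 has 6 ones => parity 0

0


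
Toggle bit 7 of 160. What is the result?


160 ^ (1 << 7) = 160 ^ 128 = 32

32


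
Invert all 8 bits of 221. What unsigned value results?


221 ^ 255 = 34

34


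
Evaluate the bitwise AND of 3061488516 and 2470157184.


0b10110110011110101001101110000100 & 0b10010011001110111001101110000000 = 0b10010010001110101001101110000000 = 2453314432

2453314432


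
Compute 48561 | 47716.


0b1011110110110001 | 0b1011101001100100 = 0b1011111111110101 = 49141

49141


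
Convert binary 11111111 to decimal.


11111111 in decimal = 255

255


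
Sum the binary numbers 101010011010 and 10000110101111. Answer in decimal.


101010011010 + 10000110101111 = 10110001001001 = 11337

11337


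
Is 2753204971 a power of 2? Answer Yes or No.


0b10100100000110101001001011101011. Multiple bits set => No

No


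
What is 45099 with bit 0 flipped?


45099 ^ (1 << 0) = 45099 ^ 1 = 45098

45098


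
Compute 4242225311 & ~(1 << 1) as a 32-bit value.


4242225311 & ~(1 << 1) = 4242225309

4242225309


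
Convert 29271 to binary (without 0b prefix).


29271 = 111001001010111 in binary

111001001010111


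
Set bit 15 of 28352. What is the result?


28352 | (1 << 15) = 28352 | 32768 = 61120

61120


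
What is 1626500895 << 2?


0b1100000111100100110111100011111 << 2 = 0b110000011110010011011110001111100 = 6506003580

6506003580


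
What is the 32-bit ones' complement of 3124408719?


3124408719 ^ 4294967295 = 1170558576

1170558576


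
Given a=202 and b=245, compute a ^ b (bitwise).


202 ^ 245 = 63

63


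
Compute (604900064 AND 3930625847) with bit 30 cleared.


Step 1: 604900064 & 3930625847 = 537395744
Step 2: 537395744 & ~(1 << 30) = 537395744

537395744


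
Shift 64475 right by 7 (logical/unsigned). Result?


0b1111101111011011 >> 7 = 0b111110111 = 503

503


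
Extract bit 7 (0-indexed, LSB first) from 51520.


0b1100100101000000, position 7 = 0

0


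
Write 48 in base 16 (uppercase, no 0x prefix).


48 = 30 hex

30


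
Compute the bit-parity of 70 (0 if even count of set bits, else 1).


0b1000110 has 3 ones => parity 1

1


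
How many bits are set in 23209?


0b101101010101001 has 8 set bits

8


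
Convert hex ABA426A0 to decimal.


ABA426A0 hex = 2879661728 decimal

2879661728


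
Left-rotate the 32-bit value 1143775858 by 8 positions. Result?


Rotate 0b1000100001011001010001001110010 left by 8 (32-bit) = 0b101100101000100111001001000100 = 748843588

748843588


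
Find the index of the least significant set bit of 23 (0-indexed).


0b10111. Lowest set bit at position 0

0


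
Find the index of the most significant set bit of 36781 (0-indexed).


0b1000111110101101. Highest set bit at position 15

15


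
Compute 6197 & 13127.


0b1100000110101 & 0b11001101000111 = 0b1000000000101 = 4101

4101


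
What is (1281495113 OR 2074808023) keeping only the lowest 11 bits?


Step 1: 1281495113 | 2074808023 = 2146115295
Step 2: 2146115295 & 2047 = 1759

1759


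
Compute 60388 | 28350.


0b1110101111100100 | 0b110111010111110 = 0b1110111111111110 = 61438

61438


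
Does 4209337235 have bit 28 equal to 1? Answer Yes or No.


0b11111010111001010110001110010011, bit 28 = 1. Yes

Yes


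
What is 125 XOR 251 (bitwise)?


0b1111101 ^ 0b11111011 = 0b10000110 = 134

134


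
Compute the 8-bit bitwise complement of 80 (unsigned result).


~0b1010000 = 0b10101111 = 175 (8-bit unsigned)

175


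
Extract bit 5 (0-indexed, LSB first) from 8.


0b1000, position 5 = 0

0


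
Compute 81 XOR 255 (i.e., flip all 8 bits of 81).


81 ^ 255 = 174

174


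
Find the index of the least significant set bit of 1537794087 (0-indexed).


0b1011011101010001110000000100111. Lowest set bit at position 0

0


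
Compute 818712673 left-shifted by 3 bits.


0b110000110011001001000001100001 << 3 = 0b110000110011001001000001100001000 = 6549701384

6549701384


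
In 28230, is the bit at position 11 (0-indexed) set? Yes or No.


0b110111001000110, bit 11 = 1. Yes

Yes


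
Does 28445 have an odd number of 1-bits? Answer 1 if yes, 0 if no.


0b110111100011101 has 10 ones => parity 0

0


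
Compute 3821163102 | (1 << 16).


3821163102 | (1 << 16) = 3821163102 | 65536 = 3821228638

3821228638


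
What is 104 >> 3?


0b1101000 >> 3 = 0b1101 = 13

13


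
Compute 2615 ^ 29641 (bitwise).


0b101000110111 ^ 0b111001111001001 = 0b111100111111110 = 31230

31230


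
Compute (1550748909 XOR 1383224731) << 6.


Step 1: 1550748909 ^ 1383224731 = 236771702
Step 2: 236771702 << 6 = 15153388928

15153388928


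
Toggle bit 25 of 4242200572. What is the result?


4242200572 ^ (1 << 25) = 4242200572 ^ 33554432 = 4275755004

4275755004


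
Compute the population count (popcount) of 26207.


0b110011001011111 has 10 set bits

10


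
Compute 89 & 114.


0b1011001 & 0b1110010 = 0b1010000 = 80

80


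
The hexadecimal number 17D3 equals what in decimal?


17D3 hex = 6099 decimal

6099


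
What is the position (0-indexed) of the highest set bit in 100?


0b1100100. Highest set bit at position 6

6


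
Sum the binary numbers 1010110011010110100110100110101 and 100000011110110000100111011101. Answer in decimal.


1010110011010110100110100110101 + 100000011110110000100111011101 = 1110110111001100101011100010010 = 1994807058

1994807058


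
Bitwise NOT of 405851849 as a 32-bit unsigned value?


~0b11000001100001100111011001001 = 0b11100111110011110011000100110110 = 3889115446 (32-bit unsigned)

3889115446


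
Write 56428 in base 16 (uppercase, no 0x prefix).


56428 = DC6C hex

DC6C


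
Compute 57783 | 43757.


0b1110000110110111 | 0b1010101011101101 = 0b1110101111111111 = 60415

60415


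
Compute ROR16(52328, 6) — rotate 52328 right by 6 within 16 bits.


Rotate 0b1100110001101000 right by 6 (16-bit) = 0b1010001100110001 = 41777

41777


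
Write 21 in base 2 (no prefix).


21 = 10101 in binary

10101


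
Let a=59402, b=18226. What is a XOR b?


59402 ^ 18226 = 44856

44856


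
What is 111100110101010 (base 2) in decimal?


111100110101010 in decimal = 31146

31146


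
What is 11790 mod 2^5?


11790 & 31 = 14

14


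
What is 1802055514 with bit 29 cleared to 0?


1802055514 & ~(1 << 29) = 1265184602

1265184602


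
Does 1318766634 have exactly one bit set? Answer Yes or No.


0b1001110100110101100100000101010. Multiple bits set => No

No


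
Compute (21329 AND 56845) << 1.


Step 1: 21329 & 56845 = 20993
Step 2: 20993 << 1 = 41986

41986


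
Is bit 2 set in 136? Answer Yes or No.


0b10001000, bit 2 = 0. No

No


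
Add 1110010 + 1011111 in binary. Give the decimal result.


1110010 + 1011111 = 11010001 = 209

209


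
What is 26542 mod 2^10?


26542 & 1023 = 942

942


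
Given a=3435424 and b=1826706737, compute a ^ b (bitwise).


3435424 ^ 1826706737 = 1825914513

1825914513


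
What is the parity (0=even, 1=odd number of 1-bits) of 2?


0b10 has 1 ones => parity 1

1


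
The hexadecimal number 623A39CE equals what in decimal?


623A39CE hex = 1647983054 decimal

1647983054


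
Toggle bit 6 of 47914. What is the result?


47914 ^ (1 << 6) = 47914 ^ 64 = 47978

47978


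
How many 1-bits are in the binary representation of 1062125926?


0b111111010011101100000101100110 has 17 set bits

17


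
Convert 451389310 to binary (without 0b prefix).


451389310 = 11010111001111010011101111110 in binary

11010111001111010011101111110


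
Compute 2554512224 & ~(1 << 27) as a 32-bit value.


2554512224 & ~(1 << 27) = 2420294496

2420294496


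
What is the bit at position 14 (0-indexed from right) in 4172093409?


0b11111000101011010001011111100001, position 14 = 0

0


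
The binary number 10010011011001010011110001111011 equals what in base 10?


10010011011001010011110001111011 in decimal = 2472885371

2472885371


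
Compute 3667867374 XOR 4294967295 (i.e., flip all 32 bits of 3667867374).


3667867374 ^ 4294967295 = 627099921

627099921


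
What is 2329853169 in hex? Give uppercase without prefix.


2329853169 = 8ADEBCF1 hex

8ADEBCF1


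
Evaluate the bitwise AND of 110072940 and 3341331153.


0b110100011111001010001101100 & 0b11000111001010001010101011010001 = 0b110000010001000000001000000 = 101220416

101220416


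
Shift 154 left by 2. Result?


0b10011010 << 2 = 0b1001101000 = 616

616


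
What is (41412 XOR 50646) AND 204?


Step 1: 41412 ^ 50646 = 25618
Step 2: 25618 & 204 = 0

0


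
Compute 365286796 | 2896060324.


0b10101110001011101010110001100 | 0b10101100100111100101111110100100 = 0b10111101110111111101111110101100 = 3185565612

3185565612


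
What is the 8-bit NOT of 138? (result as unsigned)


~0b10001010 = 0b1110101 = 117 (8-bit unsigned)

117


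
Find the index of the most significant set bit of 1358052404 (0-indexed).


0b1010000111100100011110000110100. Highest set bit at position 30

30


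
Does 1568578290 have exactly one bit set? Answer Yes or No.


0b1011101011111101001101011110010. Multiple bits set => No

No


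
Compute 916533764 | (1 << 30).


916533764 | (1 << 30) = 916533764 | 1073741824 = 1990275588

1990275588


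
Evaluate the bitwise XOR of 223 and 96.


0b11011111 ^ 0b1100000 = 0b10111111 = 191

191


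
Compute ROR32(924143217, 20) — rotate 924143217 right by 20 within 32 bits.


Rotate 0b110111000101010100111001110001 right by 20 (32-bit) = 0b1010100111001110001001101110001 = 1424429937

1424429937


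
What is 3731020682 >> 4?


0b11011110011000101101101110001010 >> 4 = 0b1101111001100010110110111000 = 233188792

233188792


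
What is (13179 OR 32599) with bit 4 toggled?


Step 1: 13179 | 32599 = 32639
Step 2: 32639 ^ (1 << 4) = 32639 ^ 16 = 32623

32623


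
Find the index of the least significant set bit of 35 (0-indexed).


0b100011. Lowest set bit at position 0

0


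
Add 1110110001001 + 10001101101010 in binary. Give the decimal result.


1110110001001 + 10001101101010 = 100000011110011 = 16627

16627


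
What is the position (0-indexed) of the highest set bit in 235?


0b11101011. Highest set bit at position 7

7


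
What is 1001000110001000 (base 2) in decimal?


1001000110001000 in decimal = 37256

37256


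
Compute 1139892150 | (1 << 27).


1139892150 | (1 << 27) = 1139892150 | 134217728 = 1274109878

1274109878


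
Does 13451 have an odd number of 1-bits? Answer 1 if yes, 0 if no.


0b11010010001011 has 7 ones => parity 1

1


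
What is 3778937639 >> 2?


0b11100001001111100000001100100111 >> 2 = 0b111000010011111000000011001001 = 944734409

944734409


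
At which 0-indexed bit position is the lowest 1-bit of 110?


0b1101110. Lowest set bit at position 1

1


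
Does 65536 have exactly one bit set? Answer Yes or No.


0b10000000000000000. Only one bit set => Yes

Yes


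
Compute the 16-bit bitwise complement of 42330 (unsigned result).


~0b1010010101011010 = 0b101101010100101 = 23205 (16-bit unsigned)

23205


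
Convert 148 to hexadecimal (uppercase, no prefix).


148 = 94 hex

94


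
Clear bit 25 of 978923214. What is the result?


978923214 & ~(1 << 25) = 945368782

945368782


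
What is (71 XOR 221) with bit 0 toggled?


Step 1: 71 ^ 221 = 154
Step 2: 154 ^ (1 << 0) = 154 ^ 1 = 155

155


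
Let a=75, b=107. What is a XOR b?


75 ^ 107 = 32

32


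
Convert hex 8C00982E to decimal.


8C00982E hex = 2348849198 decimal

2348849198


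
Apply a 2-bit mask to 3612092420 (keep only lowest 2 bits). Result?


3612092420 & 3 = 0

0


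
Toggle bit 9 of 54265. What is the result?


54265 ^ (1 << 9) = 54265 ^ 512 = 53753

53753


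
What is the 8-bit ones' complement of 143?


143 ^ 255 = 112

112


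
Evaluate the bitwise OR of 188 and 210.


0b10111100 | 0b11010010 = 0b11111110 = 254

254


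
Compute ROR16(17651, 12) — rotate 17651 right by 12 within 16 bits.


Rotate 0b100010011110011 right by 12 (16-bit) = 0b100111100110100 = 20276

20276


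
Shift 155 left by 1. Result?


0b10011011 << 1 = 0b100110110 = 310

310


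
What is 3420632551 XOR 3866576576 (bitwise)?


0b11001011111000101011010111100111 ^ 0b11100110011101110100011011000000 = 0b101101100101011111001100100111 = 764801831

764801831


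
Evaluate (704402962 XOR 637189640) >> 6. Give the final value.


Step 1: 704402962 ^ 637189640 = 201779226
Step 2: 201779226 >> 6 = 3152800

3152800


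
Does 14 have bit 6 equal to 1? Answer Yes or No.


0b1110, bit 6 = 0. No

No


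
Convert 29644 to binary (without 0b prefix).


29644 = 111001111001100 in binary

111001111001100


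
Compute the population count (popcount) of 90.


0b1011010 has 4 set bits

4


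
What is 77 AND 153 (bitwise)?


0b1001101 & 0b10011001 = 0b1001 = 9

9


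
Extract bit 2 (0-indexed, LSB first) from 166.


0b10100110, position 2 = 1

1


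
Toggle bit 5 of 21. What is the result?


21 ^ (1 << 5) = 21 ^ 32 = 53

53


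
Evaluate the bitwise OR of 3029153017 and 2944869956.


0b10110100100011010011010011111001 | 0b10101111100001110010011001000100 = 0b10111111100011110011011011111101 = 3213833981

3213833981


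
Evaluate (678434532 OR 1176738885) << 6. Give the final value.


Step 1: 678434532 | 1176738885 = 1853071077
Step 2: 1853071077 << 6 = 118596548928

118596548928


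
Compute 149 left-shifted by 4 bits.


0b10010101 << 4 = 0b100101010000 = 2384

2384


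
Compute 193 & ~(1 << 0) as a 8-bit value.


193 & ~(1 << 0) = 192

192


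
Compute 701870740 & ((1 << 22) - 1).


701870740 & 4194303 = 1421972

1421972


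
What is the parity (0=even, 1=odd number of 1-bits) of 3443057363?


0b11001101001110001110001011010011 has 17 ones => parity 1

1


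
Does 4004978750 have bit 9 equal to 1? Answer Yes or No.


0b11101110101101110010000000111110, bit 9 = 0. No

No


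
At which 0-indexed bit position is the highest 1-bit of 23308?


0b101101100001100. Highest set bit at position 14

14


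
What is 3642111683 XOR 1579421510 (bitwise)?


0b11011001000101100011011011000011 ^ 0b1011110001001000000111101000110 = 0b10000111001100100011100110000101 = 2268215685

2268215685


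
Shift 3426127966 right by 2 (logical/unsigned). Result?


0b11001100001101101001000001011110 >> 2 = 0b110011000011011010010000010111 = 856531991

856531991


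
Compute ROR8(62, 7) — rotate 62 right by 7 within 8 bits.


Rotate 0b111110 right by 7 (8-bit) = 0b1111100 = 124

124


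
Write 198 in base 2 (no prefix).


198 = 11000110 in binary

11000110


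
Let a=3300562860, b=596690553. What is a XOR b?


3300562860 ^ 596690553 = 3878310357

3878310357


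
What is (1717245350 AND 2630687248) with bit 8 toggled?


Step 1: 1717245350 & 2630687248 = 71897088
Step 2: 71897088 ^ (1 << 8) = 71897088 ^ 256 = 71897344

71897344


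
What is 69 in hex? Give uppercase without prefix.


69 = 45 hex

45


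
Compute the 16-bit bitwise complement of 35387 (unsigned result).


~0b1000101000111011 = 0b111010111000100 = 30148 (16-bit unsigned)

30148


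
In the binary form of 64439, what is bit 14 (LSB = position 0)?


0b1111101110110111, position 14 = 1

1


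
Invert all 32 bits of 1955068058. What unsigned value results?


1955068058 ^ 4294967295 = 2339899237

2339899237


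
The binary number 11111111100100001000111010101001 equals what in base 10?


11111111100100001000111010101001 in decimal = 4287663785

4287663785


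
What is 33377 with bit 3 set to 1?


33377 | (1 << 3) = 33377 | 8 = 33385

33385


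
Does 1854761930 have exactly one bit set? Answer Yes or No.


0b1101110100011010110101111001010. Multiple bits set => No

No


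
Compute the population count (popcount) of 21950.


0b101010110111110 has 10 set bits

10


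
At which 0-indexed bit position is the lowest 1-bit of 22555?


0b101100000011011. Lowest set bit at position 0

0


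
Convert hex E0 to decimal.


E0 hex = 224 decimal

224


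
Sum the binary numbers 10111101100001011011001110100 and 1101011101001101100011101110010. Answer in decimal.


10111101100001011011001110100 + 1101011101001101100011101110010 = 10000011010101110111110111100110 = 2203549158

2203549158


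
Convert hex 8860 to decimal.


8860 hex = 34912 decimal

34912


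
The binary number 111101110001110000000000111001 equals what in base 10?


111101110001110000000000111001 in decimal = 1036451897

1036451897


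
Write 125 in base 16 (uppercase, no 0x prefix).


125 = 7D hex

7D


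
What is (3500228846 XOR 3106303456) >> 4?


Step 1: 3500228846 ^ 3106303456 = 1770466574
Step 2: 1770466574 >> 4 = 110654160

110654160


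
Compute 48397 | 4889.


0b1011110100001101 | 0b1001100011001 = 0b1011111100011101 = 48925

48925


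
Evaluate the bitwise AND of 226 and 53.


0b11100010 & 0b110101 = 0b100000 = 32

32


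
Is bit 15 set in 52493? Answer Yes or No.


0b1100110100001101, bit 15 = 1. Yes

Yes


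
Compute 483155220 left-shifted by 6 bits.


0b11100110011000101110100010100 << 6 = 0b11100110011000101110100010100000000 = 30921934080

30921934080


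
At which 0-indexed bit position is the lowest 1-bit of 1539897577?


0b1011011110010001111100011101001. Lowest set bit at position 0

0


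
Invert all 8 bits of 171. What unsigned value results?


171 ^ 255 = 84

84


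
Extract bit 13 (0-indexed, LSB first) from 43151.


0b1010100010001111, position 13 = 1

1


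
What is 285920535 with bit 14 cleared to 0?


285920535 & ~(1 << 14) = 285904151

285904151


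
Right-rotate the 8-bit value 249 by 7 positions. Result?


Rotate 0b11111001 right by 7 (8-bit) = 0b11110011 = 243

243


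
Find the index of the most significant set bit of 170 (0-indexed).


0b10101010. Highest set bit at position 7

7


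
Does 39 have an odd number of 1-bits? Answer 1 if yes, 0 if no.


0b100111 has 4 ones => parity 0

0


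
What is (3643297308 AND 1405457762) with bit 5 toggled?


Step 1: 3643297308 & 1405457762 = 1358955520
Step 2: 1358955520 ^ (1 << 5) = 1358955520 ^ 32 = 1358955552

1358955552


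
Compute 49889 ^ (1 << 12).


49889 ^ (1 << 12) = 49889 ^ 4096 = 53985

53985


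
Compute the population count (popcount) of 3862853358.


0b11100110001111100111011011101110 has 21 set bits

21


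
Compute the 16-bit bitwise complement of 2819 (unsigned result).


~0b101100000011 = 0b1111010011111100 = 62716 (16-bit unsigned)

62716


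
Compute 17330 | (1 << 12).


17330 | (1 << 12) = 17330 | 4096 = 21426

21426


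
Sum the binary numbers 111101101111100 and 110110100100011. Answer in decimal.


111101101111100 + 110110100100011 = 1110100010011111 = 59551

59551


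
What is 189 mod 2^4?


189 & 15 = 13

13


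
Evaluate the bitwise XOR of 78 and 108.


0b1001110 ^ 0b1101100 = 0b100010 = 34

34


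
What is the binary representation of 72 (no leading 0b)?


72 = 1001000 in binary

1001000


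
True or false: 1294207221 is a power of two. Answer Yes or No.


0b1001101001001000000100011110101. Multiple bits set => No

No


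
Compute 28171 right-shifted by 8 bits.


0b110111000001011 >> 8 = 0b1101110 = 110

110


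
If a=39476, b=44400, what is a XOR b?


39476 ^ 44400 = 14148

14148


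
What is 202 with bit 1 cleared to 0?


202 & ~(1 << 1) = 200

200


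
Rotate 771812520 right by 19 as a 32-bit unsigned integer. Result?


Rotate 0b101110000000001110110010101000 right by 19 (32-bit) = 0b11101100101010000010111000000 = 496305600

496305600


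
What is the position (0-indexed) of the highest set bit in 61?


0b111101. Highest set bit at position 5

5


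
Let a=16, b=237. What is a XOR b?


16 ^ 237 = 253

253


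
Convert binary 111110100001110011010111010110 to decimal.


111110100001110011010111010110 in decimal = 1049048534

1049048534


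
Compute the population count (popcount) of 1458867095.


0b1010110111101001000101110010111 has 18 set bits

18


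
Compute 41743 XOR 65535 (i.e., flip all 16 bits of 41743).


41743 ^ 65535 = 23792

23792


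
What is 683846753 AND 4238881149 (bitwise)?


0b101000110000101010110001100001 & 0b11111100101010000011000101111101 = 0b101000100000000010000001100001 = 679485537

679485537


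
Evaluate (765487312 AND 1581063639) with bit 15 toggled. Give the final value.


Step 1: 765487312 & 1581063639 = 203426000
Step 2: 203426000 ^ (1 << 15) = 203426000 ^ 32768 = 203458768

203458768


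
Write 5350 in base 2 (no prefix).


5350 = 1010011100110 in binary

1010011100110


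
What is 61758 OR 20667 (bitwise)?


0b1111000100111110 | 0b101000010111011 = 0b1111000110111111 = 61887

61887


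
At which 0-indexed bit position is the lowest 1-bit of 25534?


0b110001110111110. Lowest set bit at position 1

1


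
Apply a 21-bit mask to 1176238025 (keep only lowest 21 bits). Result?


1176238025 & 2097151 = 1832905

1832905


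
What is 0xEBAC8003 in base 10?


EBAC8003 hex = 3953950723 decimal

3953950723
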